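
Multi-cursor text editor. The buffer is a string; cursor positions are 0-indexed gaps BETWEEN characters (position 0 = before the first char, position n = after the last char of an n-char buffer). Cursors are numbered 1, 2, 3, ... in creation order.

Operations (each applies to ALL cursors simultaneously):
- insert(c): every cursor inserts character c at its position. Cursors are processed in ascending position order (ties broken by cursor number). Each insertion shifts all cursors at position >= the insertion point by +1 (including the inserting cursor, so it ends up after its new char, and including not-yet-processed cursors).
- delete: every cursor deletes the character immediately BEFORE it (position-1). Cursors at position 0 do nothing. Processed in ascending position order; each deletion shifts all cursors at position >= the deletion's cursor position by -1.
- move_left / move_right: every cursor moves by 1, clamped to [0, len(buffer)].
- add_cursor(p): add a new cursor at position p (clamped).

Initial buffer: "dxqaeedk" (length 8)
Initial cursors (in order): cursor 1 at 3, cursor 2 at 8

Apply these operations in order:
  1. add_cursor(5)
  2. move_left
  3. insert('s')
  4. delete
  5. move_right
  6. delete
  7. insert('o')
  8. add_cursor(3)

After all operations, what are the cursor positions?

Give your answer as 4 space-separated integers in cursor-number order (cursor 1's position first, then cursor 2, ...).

After op 1 (add_cursor(5)): buffer="dxqaeedk" (len 8), cursors c1@3 c3@5 c2@8, authorship ........
After op 2 (move_left): buffer="dxqaeedk" (len 8), cursors c1@2 c3@4 c2@7, authorship ........
After op 3 (insert('s')): buffer="dxsqaseedsk" (len 11), cursors c1@3 c3@6 c2@10, authorship ..1..3...2.
After op 4 (delete): buffer="dxqaeedk" (len 8), cursors c1@2 c3@4 c2@7, authorship ........
After op 5 (move_right): buffer="dxqaeedk" (len 8), cursors c1@3 c3@5 c2@8, authorship ........
After op 6 (delete): buffer="dxaed" (len 5), cursors c1@2 c3@3 c2@5, authorship .....
After op 7 (insert('o')): buffer="dxoaoedo" (len 8), cursors c1@3 c3@5 c2@8, authorship ..1.3..2
After op 8 (add_cursor(3)): buffer="dxoaoedo" (len 8), cursors c1@3 c4@3 c3@5 c2@8, authorship ..1.3..2

Answer: 3 8 5 3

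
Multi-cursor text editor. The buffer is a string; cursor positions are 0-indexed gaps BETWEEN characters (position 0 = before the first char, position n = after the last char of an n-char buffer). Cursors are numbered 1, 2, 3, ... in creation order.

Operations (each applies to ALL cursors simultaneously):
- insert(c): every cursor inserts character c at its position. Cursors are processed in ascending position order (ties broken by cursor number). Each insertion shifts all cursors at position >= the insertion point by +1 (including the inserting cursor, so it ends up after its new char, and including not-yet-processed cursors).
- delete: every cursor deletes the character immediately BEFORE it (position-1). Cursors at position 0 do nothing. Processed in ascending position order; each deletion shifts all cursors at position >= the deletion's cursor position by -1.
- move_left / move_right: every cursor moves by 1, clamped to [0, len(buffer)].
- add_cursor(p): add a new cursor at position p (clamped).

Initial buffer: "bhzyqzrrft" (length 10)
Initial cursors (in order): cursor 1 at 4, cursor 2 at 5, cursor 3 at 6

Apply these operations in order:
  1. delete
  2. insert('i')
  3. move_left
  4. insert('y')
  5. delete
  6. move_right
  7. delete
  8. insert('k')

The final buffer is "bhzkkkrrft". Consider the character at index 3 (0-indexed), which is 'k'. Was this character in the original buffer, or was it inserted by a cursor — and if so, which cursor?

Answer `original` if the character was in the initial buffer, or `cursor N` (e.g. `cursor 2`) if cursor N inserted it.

Answer: cursor 1

Derivation:
After op 1 (delete): buffer="bhzrrft" (len 7), cursors c1@3 c2@3 c3@3, authorship .......
After op 2 (insert('i')): buffer="bhziiirrft" (len 10), cursors c1@6 c2@6 c3@6, authorship ...123....
After op 3 (move_left): buffer="bhziiirrft" (len 10), cursors c1@5 c2@5 c3@5, authorship ...123....
After op 4 (insert('y')): buffer="bhziiyyyirrft" (len 13), cursors c1@8 c2@8 c3@8, authorship ...121233....
After op 5 (delete): buffer="bhziiirrft" (len 10), cursors c1@5 c2@5 c3@5, authorship ...123....
After op 6 (move_right): buffer="bhziiirrft" (len 10), cursors c1@6 c2@6 c3@6, authorship ...123....
After op 7 (delete): buffer="bhzrrft" (len 7), cursors c1@3 c2@3 c3@3, authorship .......
After op 8 (insert('k')): buffer="bhzkkkrrft" (len 10), cursors c1@6 c2@6 c3@6, authorship ...123....
Authorship (.=original, N=cursor N): . . . 1 2 3 . . . .
Index 3: author = 1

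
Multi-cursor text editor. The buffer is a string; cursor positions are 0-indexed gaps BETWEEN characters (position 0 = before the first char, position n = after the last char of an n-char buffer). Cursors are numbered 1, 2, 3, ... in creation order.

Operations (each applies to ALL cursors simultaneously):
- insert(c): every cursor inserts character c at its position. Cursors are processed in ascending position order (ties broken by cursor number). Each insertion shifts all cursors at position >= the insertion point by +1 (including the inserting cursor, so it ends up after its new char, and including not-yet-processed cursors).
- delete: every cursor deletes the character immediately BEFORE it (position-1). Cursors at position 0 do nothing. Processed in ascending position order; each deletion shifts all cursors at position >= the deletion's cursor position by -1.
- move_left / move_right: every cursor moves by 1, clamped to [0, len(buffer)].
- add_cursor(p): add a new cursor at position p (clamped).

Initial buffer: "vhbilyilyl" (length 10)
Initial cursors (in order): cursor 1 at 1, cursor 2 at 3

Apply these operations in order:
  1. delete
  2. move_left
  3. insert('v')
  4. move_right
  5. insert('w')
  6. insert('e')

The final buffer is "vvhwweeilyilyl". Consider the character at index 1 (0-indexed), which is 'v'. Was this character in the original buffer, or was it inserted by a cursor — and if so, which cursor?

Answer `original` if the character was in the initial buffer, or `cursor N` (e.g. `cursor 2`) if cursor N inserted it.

After op 1 (delete): buffer="hilyilyl" (len 8), cursors c1@0 c2@1, authorship ........
After op 2 (move_left): buffer="hilyilyl" (len 8), cursors c1@0 c2@0, authorship ........
After op 3 (insert('v')): buffer="vvhilyilyl" (len 10), cursors c1@2 c2@2, authorship 12........
After op 4 (move_right): buffer="vvhilyilyl" (len 10), cursors c1@3 c2@3, authorship 12........
After op 5 (insert('w')): buffer="vvhwwilyilyl" (len 12), cursors c1@5 c2@5, authorship 12.12.......
After op 6 (insert('e')): buffer="vvhwweeilyilyl" (len 14), cursors c1@7 c2@7, authorship 12.1212.......
Authorship (.=original, N=cursor N): 1 2 . 1 2 1 2 . . . . . . .
Index 1: author = 2

Answer: cursor 2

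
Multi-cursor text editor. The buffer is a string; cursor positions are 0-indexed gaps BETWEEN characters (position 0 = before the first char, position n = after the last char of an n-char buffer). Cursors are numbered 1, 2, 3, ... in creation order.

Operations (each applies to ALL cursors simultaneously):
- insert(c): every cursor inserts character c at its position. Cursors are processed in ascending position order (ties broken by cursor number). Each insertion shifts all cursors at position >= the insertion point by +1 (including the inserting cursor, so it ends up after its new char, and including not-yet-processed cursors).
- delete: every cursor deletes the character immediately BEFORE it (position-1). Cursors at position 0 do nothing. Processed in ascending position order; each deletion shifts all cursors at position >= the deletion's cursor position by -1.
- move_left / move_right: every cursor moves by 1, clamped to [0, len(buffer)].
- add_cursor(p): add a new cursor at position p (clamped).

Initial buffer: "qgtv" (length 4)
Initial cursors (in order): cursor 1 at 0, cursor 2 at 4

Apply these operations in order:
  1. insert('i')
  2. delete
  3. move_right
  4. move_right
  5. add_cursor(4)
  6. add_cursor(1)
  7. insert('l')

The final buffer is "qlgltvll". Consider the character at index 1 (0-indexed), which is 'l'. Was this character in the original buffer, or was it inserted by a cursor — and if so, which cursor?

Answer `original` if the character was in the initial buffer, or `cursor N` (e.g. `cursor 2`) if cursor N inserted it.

Answer: cursor 4

Derivation:
After op 1 (insert('i')): buffer="iqgtvi" (len 6), cursors c1@1 c2@6, authorship 1....2
After op 2 (delete): buffer="qgtv" (len 4), cursors c1@0 c2@4, authorship ....
After op 3 (move_right): buffer="qgtv" (len 4), cursors c1@1 c2@4, authorship ....
After op 4 (move_right): buffer="qgtv" (len 4), cursors c1@2 c2@4, authorship ....
After op 5 (add_cursor(4)): buffer="qgtv" (len 4), cursors c1@2 c2@4 c3@4, authorship ....
After op 6 (add_cursor(1)): buffer="qgtv" (len 4), cursors c4@1 c1@2 c2@4 c3@4, authorship ....
After op 7 (insert('l')): buffer="qlgltvll" (len 8), cursors c4@2 c1@4 c2@8 c3@8, authorship .4.1..23
Authorship (.=original, N=cursor N): . 4 . 1 . . 2 3
Index 1: author = 4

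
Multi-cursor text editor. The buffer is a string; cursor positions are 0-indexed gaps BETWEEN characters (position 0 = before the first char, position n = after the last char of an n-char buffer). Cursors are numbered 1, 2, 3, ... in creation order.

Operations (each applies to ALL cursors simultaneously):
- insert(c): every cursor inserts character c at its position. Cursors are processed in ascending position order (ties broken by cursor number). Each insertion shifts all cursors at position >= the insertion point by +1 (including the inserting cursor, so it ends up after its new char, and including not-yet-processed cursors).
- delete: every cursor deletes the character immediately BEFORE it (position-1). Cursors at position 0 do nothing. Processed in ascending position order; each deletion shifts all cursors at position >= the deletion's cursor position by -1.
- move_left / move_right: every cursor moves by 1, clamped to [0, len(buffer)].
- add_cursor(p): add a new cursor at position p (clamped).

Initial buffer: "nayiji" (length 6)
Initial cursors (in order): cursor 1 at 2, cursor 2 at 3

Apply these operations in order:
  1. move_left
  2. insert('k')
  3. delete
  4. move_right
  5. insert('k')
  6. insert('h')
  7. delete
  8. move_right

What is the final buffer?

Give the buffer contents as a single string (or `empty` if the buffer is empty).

Answer: nakykiji

Derivation:
After op 1 (move_left): buffer="nayiji" (len 6), cursors c1@1 c2@2, authorship ......
After op 2 (insert('k')): buffer="nkakyiji" (len 8), cursors c1@2 c2@4, authorship .1.2....
After op 3 (delete): buffer="nayiji" (len 6), cursors c1@1 c2@2, authorship ......
After op 4 (move_right): buffer="nayiji" (len 6), cursors c1@2 c2@3, authorship ......
After op 5 (insert('k')): buffer="nakykiji" (len 8), cursors c1@3 c2@5, authorship ..1.2...
After op 6 (insert('h')): buffer="nakhykhiji" (len 10), cursors c1@4 c2@7, authorship ..11.22...
After op 7 (delete): buffer="nakykiji" (len 8), cursors c1@3 c2@5, authorship ..1.2...
After op 8 (move_right): buffer="nakykiji" (len 8), cursors c1@4 c2@6, authorship ..1.2...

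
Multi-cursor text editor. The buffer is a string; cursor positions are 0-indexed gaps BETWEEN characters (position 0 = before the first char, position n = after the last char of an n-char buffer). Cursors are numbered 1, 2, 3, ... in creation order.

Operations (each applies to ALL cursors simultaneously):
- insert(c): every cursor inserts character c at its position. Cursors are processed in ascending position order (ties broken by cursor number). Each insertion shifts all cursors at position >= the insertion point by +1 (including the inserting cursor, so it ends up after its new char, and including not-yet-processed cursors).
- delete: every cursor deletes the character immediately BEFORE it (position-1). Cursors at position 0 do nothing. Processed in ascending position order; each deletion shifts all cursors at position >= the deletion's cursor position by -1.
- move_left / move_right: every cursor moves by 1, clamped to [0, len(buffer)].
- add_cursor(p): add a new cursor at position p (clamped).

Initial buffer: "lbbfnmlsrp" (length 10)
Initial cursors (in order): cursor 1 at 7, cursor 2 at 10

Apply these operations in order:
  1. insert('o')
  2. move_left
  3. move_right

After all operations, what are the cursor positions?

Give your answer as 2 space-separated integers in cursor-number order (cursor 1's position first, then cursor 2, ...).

Answer: 8 12

Derivation:
After op 1 (insert('o')): buffer="lbbfnmlosrpo" (len 12), cursors c1@8 c2@12, authorship .......1...2
After op 2 (move_left): buffer="lbbfnmlosrpo" (len 12), cursors c1@7 c2@11, authorship .......1...2
After op 3 (move_right): buffer="lbbfnmlosrpo" (len 12), cursors c1@8 c2@12, authorship .......1...2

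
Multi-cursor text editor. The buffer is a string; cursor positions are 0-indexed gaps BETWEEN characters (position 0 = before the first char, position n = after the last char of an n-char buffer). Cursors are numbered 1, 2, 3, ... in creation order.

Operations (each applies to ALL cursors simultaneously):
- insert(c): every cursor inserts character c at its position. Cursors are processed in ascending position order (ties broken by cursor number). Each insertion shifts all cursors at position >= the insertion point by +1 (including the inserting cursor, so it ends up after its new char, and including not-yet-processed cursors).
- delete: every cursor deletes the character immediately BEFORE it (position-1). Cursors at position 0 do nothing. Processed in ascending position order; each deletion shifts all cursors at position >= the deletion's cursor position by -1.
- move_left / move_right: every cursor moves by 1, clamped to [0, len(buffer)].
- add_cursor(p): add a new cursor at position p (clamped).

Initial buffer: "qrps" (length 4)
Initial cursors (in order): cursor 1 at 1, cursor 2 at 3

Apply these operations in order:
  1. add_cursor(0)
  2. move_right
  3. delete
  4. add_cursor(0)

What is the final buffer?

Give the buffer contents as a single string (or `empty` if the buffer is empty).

After op 1 (add_cursor(0)): buffer="qrps" (len 4), cursors c3@0 c1@1 c2@3, authorship ....
After op 2 (move_right): buffer="qrps" (len 4), cursors c3@1 c1@2 c2@4, authorship ....
After op 3 (delete): buffer="p" (len 1), cursors c1@0 c3@0 c2@1, authorship .
After op 4 (add_cursor(0)): buffer="p" (len 1), cursors c1@0 c3@0 c4@0 c2@1, authorship .

Answer: p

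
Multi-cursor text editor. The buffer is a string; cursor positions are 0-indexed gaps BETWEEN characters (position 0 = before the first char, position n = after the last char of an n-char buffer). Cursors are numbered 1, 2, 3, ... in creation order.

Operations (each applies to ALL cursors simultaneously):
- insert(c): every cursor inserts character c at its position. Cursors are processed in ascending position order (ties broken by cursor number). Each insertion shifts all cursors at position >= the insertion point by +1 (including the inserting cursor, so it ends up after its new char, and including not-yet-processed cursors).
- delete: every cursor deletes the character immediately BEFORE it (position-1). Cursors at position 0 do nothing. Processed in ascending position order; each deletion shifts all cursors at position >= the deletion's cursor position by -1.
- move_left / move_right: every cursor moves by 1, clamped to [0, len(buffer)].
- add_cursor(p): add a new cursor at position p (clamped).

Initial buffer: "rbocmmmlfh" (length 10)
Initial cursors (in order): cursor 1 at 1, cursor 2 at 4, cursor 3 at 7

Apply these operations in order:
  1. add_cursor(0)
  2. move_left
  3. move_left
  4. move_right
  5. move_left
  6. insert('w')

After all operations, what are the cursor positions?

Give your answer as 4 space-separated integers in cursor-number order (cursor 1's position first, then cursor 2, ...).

After op 1 (add_cursor(0)): buffer="rbocmmmlfh" (len 10), cursors c4@0 c1@1 c2@4 c3@7, authorship ..........
After op 2 (move_left): buffer="rbocmmmlfh" (len 10), cursors c1@0 c4@0 c2@3 c3@6, authorship ..........
After op 3 (move_left): buffer="rbocmmmlfh" (len 10), cursors c1@0 c4@0 c2@2 c3@5, authorship ..........
After op 4 (move_right): buffer="rbocmmmlfh" (len 10), cursors c1@1 c4@1 c2@3 c3@6, authorship ..........
After op 5 (move_left): buffer="rbocmmmlfh" (len 10), cursors c1@0 c4@0 c2@2 c3@5, authorship ..........
After op 6 (insert('w')): buffer="wwrbwocmwmmlfh" (len 14), cursors c1@2 c4@2 c2@5 c3@9, authorship 14..2...3.....

Answer: 2 5 9 2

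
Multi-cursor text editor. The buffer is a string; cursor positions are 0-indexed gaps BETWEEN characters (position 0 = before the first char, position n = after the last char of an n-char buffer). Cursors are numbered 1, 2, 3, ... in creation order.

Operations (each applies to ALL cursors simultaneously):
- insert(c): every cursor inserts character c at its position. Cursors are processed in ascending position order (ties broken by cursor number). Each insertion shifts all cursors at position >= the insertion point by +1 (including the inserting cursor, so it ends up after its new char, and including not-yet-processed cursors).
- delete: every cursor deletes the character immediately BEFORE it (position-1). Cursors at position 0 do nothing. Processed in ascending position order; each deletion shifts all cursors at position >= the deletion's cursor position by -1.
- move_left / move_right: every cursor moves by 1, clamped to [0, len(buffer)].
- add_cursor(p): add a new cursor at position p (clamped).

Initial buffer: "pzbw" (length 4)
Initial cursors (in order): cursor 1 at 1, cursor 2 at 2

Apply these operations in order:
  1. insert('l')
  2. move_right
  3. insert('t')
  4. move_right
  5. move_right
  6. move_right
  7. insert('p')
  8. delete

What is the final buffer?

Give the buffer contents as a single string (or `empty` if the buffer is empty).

After op 1 (insert('l')): buffer="plzlbw" (len 6), cursors c1@2 c2@4, authorship .1.2..
After op 2 (move_right): buffer="plzlbw" (len 6), cursors c1@3 c2@5, authorship .1.2..
After op 3 (insert('t')): buffer="plztlbtw" (len 8), cursors c1@4 c2@7, authorship .1.12.2.
After op 4 (move_right): buffer="plztlbtw" (len 8), cursors c1@5 c2@8, authorship .1.12.2.
After op 5 (move_right): buffer="plztlbtw" (len 8), cursors c1@6 c2@8, authorship .1.12.2.
After op 6 (move_right): buffer="plztlbtw" (len 8), cursors c1@7 c2@8, authorship .1.12.2.
After op 7 (insert('p')): buffer="plztlbtpwp" (len 10), cursors c1@8 c2@10, authorship .1.12.21.2
After op 8 (delete): buffer="plztlbtw" (len 8), cursors c1@7 c2@8, authorship .1.12.2.

Answer: plztlbtw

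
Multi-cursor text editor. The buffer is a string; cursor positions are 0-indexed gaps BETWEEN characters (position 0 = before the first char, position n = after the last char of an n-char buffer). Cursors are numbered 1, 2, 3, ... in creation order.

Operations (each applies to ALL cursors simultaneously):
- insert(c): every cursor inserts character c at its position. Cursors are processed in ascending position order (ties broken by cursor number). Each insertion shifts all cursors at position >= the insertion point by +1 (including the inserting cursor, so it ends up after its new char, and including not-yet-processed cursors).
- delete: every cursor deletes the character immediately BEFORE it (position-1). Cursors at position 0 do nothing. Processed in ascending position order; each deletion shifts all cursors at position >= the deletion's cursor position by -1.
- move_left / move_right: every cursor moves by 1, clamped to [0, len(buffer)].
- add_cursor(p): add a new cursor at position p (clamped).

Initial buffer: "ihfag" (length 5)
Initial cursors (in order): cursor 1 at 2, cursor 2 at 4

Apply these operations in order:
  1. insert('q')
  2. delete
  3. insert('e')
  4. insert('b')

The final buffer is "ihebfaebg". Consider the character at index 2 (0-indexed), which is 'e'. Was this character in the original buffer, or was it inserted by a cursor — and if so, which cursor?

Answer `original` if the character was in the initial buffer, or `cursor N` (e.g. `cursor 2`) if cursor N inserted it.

Answer: cursor 1

Derivation:
After op 1 (insert('q')): buffer="ihqfaqg" (len 7), cursors c1@3 c2@6, authorship ..1..2.
After op 2 (delete): buffer="ihfag" (len 5), cursors c1@2 c2@4, authorship .....
After op 3 (insert('e')): buffer="ihefaeg" (len 7), cursors c1@3 c2@6, authorship ..1..2.
After op 4 (insert('b')): buffer="ihebfaebg" (len 9), cursors c1@4 c2@8, authorship ..11..22.
Authorship (.=original, N=cursor N): . . 1 1 . . 2 2 .
Index 2: author = 1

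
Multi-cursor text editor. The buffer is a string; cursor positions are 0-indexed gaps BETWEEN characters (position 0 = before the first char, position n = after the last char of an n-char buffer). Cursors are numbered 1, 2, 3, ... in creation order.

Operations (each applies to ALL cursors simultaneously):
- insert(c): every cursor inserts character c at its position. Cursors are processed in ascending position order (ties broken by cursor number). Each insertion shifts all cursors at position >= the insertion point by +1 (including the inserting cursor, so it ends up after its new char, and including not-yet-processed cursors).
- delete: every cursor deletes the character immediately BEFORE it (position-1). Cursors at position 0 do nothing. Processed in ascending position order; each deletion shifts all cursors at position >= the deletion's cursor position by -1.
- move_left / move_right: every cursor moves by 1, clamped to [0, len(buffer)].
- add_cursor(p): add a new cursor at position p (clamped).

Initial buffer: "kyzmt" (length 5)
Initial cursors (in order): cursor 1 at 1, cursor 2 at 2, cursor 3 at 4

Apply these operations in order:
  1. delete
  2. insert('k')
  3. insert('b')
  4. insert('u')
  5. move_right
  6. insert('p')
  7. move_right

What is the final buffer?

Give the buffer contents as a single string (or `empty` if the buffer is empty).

Answer: kkbbuuzppkbutp

Derivation:
After op 1 (delete): buffer="zt" (len 2), cursors c1@0 c2@0 c3@1, authorship ..
After op 2 (insert('k')): buffer="kkzkt" (len 5), cursors c1@2 c2@2 c3@4, authorship 12.3.
After op 3 (insert('b')): buffer="kkbbzkbt" (len 8), cursors c1@4 c2@4 c3@7, authorship 1212.33.
After op 4 (insert('u')): buffer="kkbbuuzkbut" (len 11), cursors c1@6 c2@6 c3@10, authorship 121212.333.
After op 5 (move_right): buffer="kkbbuuzkbut" (len 11), cursors c1@7 c2@7 c3@11, authorship 121212.333.
After op 6 (insert('p')): buffer="kkbbuuzppkbutp" (len 14), cursors c1@9 c2@9 c3@14, authorship 121212.12333.3
After op 7 (move_right): buffer="kkbbuuzppkbutp" (len 14), cursors c1@10 c2@10 c3@14, authorship 121212.12333.3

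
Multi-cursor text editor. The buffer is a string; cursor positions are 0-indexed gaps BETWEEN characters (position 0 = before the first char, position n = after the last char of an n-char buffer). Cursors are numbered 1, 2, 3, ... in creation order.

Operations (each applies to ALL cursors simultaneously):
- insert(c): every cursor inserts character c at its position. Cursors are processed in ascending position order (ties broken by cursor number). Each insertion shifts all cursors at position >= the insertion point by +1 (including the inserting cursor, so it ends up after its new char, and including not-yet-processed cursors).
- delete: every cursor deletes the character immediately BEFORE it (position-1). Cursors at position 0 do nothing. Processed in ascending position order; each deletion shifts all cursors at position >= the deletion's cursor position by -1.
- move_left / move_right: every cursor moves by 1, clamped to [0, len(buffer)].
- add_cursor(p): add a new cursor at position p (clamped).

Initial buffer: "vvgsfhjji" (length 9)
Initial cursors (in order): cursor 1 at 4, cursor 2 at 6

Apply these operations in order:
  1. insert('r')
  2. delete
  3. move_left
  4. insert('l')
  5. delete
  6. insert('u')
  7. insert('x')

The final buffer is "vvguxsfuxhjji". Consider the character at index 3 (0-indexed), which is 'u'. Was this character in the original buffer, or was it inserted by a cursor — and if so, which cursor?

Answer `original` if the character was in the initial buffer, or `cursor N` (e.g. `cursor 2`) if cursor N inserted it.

After op 1 (insert('r')): buffer="vvgsrfhrjji" (len 11), cursors c1@5 c2@8, authorship ....1..2...
After op 2 (delete): buffer="vvgsfhjji" (len 9), cursors c1@4 c2@6, authorship .........
After op 3 (move_left): buffer="vvgsfhjji" (len 9), cursors c1@3 c2@5, authorship .........
After op 4 (insert('l')): buffer="vvglsflhjji" (len 11), cursors c1@4 c2@7, authorship ...1..2....
After op 5 (delete): buffer="vvgsfhjji" (len 9), cursors c1@3 c2@5, authorship .........
After op 6 (insert('u')): buffer="vvgusfuhjji" (len 11), cursors c1@4 c2@7, authorship ...1..2....
After op 7 (insert('x')): buffer="vvguxsfuxhjji" (len 13), cursors c1@5 c2@9, authorship ...11..22....
Authorship (.=original, N=cursor N): . . . 1 1 . . 2 2 . . . .
Index 3: author = 1

Answer: cursor 1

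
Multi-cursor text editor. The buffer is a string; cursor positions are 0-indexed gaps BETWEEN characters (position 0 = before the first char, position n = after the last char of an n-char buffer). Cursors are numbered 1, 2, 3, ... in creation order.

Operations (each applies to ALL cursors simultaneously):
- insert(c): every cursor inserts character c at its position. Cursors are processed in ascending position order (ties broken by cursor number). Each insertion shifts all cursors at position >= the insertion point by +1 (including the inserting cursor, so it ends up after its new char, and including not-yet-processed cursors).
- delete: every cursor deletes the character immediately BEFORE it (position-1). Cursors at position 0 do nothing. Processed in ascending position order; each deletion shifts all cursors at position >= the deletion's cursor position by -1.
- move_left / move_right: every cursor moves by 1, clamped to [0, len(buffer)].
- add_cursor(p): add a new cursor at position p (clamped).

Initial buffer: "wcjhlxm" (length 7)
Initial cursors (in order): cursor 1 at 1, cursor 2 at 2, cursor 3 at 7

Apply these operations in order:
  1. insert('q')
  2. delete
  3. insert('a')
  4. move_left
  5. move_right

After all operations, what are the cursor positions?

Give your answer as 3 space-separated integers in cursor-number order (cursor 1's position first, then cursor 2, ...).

After op 1 (insert('q')): buffer="wqcqjhlxmq" (len 10), cursors c1@2 c2@4 c3@10, authorship .1.2.....3
After op 2 (delete): buffer="wcjhlxm" (len 7), cursors c1@1 c2@2 c3@7, authorship .......
After op 3 (insert('a')): buffer="wacajhlxma" (len 10), cursors c1@2 c2@4 c3@10, authorship .1.2.....3
After op 4 (move_left): buffer="wacajhlxma" (len 10), cursors c1@1 c2@3 c3@9, authorship .1.2.....3
After op 5 (move_right): buffer="wacajhlxma" (len 10), cursors c1@2 c2@4 c3@10, authorship .1.2.....3

Answer: 2 4 10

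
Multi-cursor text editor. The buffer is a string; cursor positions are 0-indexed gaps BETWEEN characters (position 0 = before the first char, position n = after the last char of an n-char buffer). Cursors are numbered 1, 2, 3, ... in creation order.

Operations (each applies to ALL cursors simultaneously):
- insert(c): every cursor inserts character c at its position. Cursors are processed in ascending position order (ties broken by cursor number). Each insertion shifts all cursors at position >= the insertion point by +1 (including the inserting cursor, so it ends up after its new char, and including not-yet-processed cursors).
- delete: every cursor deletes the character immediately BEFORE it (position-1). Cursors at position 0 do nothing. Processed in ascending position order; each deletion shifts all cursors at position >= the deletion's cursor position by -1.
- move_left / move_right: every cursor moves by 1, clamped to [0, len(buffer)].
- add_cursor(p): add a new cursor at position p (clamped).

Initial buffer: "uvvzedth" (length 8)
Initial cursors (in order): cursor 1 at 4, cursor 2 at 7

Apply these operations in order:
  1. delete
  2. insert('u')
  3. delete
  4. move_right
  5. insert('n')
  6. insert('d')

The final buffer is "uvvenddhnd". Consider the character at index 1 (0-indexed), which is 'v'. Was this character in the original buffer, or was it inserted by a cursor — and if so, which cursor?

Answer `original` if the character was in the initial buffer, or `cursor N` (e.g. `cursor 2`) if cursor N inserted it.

After op 1 (delete): buffer="uvvedh" (len 6), cursors c1@3 c2@5, authorship ......
After op 2 (insert('u')): buffer="uvvueduh" (len 8), cursors c1@4 c2@7, authorship ...1..2.
After op 3 (delete): buffer="uvvedh" (len 6), cursors c1@3 c2@5, authorship ......
After op 4 (move_right): buffer="uvvedh" (len 6), cursors c1@4 c2@6, authorship ......
After op 5 (insert('n')): buffer="uvvendhn" (len 8), cursors c1@5 c2@8, authorship ....1..2
After op 6 (insert('d')): buffer="uvvenddhnd" (len 10), cursors c1@6 c2@10, authorship ....11..22
Authorship (.=original, N=cursor N): . . . . 1 1 . . 2 2
Index 1: author = original

Answer: original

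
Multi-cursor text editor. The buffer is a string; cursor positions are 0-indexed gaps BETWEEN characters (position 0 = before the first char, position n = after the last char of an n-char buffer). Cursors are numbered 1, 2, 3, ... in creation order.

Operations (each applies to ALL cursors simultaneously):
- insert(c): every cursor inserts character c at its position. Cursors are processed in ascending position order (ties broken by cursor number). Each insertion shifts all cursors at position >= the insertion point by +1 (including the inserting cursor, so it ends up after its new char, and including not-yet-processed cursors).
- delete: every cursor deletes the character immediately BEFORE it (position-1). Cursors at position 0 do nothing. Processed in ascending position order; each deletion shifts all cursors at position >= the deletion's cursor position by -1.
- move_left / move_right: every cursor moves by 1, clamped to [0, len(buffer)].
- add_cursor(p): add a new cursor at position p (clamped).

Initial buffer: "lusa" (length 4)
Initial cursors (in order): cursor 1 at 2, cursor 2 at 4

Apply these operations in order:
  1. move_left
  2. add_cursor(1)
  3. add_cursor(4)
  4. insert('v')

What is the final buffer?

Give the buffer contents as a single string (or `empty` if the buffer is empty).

After op 1 (move_left): buffer="lusa" (len 4), cursors c1@1 c2@3, authorship ....
After op 2 (add_cursor(1)): buffer="lusa" (len 4), cursors c1@1 c3@1 c2@3, authorship ....
After op 3 (add_cursor(4)): buffer="lusa" (len 4), cursors c1@1 c3@1 c2@3 c4@4, authorship ....
After op 4 (insert('v')): buffer="lvvusvav" (len 8), cursors c1@3 c3@3 c2@6 c4@8, authorship .13..2.4

Answer: lvvusvav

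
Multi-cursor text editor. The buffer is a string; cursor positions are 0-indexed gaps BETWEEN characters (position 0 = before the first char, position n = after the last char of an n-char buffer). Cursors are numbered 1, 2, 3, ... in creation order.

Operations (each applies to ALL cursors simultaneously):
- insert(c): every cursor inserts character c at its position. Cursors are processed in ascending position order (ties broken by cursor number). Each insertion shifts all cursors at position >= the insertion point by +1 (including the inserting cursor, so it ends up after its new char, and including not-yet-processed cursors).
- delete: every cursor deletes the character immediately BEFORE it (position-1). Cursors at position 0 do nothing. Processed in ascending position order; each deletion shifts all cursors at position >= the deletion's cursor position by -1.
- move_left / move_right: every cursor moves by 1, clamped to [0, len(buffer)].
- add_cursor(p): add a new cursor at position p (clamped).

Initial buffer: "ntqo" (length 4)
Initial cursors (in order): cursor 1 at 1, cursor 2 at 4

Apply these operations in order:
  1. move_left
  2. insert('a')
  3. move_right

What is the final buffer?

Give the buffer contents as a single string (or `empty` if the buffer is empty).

After op 1 (move_left): buffer="ntqo" (len 4), cursors c1@0 c2@3, authorship ....
After op 2 (insert('a')): buffer="antqao" (len 6), cursors c1@1 c2@5, authorship 1...2.
After op 3 (move_right): buffer="antqao" (len 6), cursors c1@2 c2@6, authorship 1...2.

Answer: antqao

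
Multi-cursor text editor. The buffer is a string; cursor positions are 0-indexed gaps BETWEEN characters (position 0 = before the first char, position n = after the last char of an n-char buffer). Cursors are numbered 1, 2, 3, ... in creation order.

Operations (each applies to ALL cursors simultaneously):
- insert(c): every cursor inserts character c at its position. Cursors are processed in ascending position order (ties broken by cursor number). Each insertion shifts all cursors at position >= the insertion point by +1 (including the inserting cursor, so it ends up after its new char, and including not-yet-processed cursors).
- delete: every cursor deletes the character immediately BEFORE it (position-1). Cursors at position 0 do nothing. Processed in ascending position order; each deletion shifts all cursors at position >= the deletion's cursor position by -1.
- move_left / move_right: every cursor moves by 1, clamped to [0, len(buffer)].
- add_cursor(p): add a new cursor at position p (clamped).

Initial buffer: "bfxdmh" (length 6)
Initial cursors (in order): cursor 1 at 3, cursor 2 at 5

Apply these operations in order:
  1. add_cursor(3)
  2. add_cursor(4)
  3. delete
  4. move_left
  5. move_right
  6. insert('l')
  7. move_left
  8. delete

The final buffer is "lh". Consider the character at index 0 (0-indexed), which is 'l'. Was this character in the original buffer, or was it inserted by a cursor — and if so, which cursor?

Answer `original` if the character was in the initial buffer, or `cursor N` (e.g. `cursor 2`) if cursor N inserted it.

After op 1 (add_cursor(3)): buffer="bfxdmh" (len 6), cursors c1@3 c3@3 c2@5, authorship ......
After op 2 (add_cursor(4)): buffer="bfxdmh" (len 6), cursors c1@3 c3@3 c4@4 c2@5, authorship ......
After op 3 (delete): buffer="bh" (len 2), cursors c1@1 c2@1 c3@1 c4@1, authorship ..
After op 4 (move_left): buffer="bh" (len 2), cursors c1@0 c2@0 c3@0 c4@0, authorship ..
After op 5 (move_right): buffer="bh" (len 2), cursors c1@1 c2@1 c3@1 c4@1, authorship ..
After op 6 (insert('l')): buffer="bllllh" (len 6), cursors c1@5 c2@5 c3@5 c4@5, authorship .1234.
After op 7 (move_left): buffer="bllllh" (len 6), cursors c1@4 c2@4 c3@4 c4@4, authorship .1234.
After op 8 (delete): buffer="lh" (len 2), cursors c1@0 c2@0 c3@0 c4@0, authorship 4.
Authorship (.=original, N=cursor N): 4 .
Index 0: author = 4

Answer: cursor 4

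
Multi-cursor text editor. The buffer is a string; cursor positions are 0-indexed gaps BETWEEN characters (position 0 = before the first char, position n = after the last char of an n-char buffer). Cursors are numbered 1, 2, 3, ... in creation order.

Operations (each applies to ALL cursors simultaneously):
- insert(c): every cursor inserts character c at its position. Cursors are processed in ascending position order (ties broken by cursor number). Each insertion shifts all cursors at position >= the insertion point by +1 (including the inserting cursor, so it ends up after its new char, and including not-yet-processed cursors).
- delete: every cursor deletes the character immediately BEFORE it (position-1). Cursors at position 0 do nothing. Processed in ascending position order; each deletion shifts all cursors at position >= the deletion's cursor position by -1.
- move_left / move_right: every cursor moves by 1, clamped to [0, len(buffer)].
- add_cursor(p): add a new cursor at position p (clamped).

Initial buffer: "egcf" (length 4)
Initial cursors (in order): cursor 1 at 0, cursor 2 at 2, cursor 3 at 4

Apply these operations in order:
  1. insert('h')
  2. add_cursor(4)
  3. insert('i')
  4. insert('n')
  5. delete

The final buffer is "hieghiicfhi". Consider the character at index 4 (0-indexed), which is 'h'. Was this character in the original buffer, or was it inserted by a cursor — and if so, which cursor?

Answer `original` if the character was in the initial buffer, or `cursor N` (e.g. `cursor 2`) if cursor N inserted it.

Answer: cursor 2

Derivation:
After op 1 (insert('h')): buffer="heghcfh" (len 7), cursors c1@1 c2@4 c3@7, authorship 1..2..3
After op 2 (add_cursor(4)): buffer="heghcfh" (len 7), cursors c1@1 c2@4 c4@4 c3@7, authorship 1..2..3
After op 3 (insert('i')): buffer="hieghiicfhi" (len 11), cursors c1@2 c2@7 c4@7 c3@11, authorship 11..224..33
After op 4 (insert('n')): buffer="hineghiinncfhin" (len 15), cursors c1@3 c2@10 c4@10 c3@15, authorship 111..22424..333
After op 5 (delete): buffer="hieghiicfhi" (len 11), cursors c1@2 c2@7 c4@7 c3@11, authorship 11..224..33
Authorship (.=original, N=cursor N): 1 1 . . 2 2 4 . . 3 3
Index 4: author = 2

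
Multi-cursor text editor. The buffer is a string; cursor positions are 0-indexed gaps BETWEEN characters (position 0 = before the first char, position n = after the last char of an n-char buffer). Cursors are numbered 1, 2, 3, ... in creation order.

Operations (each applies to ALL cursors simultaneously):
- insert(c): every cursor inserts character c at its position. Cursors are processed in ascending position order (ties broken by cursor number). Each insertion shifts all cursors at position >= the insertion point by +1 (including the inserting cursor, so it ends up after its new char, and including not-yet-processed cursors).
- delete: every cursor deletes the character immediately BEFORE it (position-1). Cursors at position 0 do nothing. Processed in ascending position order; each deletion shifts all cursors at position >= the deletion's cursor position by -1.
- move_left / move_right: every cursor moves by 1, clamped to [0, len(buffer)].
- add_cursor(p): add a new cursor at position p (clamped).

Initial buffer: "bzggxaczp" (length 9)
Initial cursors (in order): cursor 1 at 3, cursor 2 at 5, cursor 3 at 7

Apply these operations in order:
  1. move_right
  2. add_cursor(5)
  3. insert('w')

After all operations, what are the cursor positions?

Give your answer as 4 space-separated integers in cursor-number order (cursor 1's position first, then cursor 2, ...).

After op 1 (move_right): buffer="bzggxaczp" (len 9), cursors c1@4 c2@6 c3@8, authorship .........
After op 2 (add_cursor(5)): buffer="bzggxaczp" (len 9), cursors c1@4 c4@5 c2@6 c3@8, authorship .........
After op 3 (insert('w')): buffer="bzggwxwawczwp" (len 13), cursors c1@5 c4@7 c2@9 c3@12, authorship ....1.4.2..3.

Answer: 5 9 12 7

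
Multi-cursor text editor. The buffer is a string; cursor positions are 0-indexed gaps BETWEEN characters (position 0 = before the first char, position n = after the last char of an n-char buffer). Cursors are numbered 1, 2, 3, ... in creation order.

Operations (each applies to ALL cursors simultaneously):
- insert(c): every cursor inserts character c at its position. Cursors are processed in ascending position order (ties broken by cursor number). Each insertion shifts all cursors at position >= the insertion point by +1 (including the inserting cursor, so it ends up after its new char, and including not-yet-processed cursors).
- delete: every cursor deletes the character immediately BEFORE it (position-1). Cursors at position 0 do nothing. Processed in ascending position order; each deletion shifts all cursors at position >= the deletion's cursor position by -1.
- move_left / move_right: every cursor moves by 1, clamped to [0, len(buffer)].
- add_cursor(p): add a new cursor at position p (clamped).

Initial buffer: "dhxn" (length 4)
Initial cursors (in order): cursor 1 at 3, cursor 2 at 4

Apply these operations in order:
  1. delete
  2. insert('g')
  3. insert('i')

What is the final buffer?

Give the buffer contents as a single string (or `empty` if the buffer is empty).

After op 1 (delete): buffer="dh" (len 2), cursors c1@2 c2@2, authorship ..
After op 2 (insert('g')): buffer="dhgg" (len 4), cursors c1@4 c2@4, authorship ..12
After op 3 (insert('i')): buffer="dhggii" (len 6), cursors c1@6 c2@6, authorship ..1212

Answer: dhggii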